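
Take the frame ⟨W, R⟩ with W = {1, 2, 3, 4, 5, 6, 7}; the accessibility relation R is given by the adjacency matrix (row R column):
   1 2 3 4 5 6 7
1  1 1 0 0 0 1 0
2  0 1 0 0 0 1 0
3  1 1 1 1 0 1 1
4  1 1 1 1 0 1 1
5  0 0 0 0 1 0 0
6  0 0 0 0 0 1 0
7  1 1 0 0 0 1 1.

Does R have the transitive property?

Transitive: yes — every two-step R-path is closed by a direct edge.

Yes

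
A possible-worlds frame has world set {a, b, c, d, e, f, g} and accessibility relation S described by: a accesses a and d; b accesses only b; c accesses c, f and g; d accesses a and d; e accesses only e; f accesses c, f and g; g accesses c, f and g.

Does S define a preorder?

Reflexive: yes — every world is S-related to itself.
Transitive: yes — every two-step S-path is closed by a direct edge.
So S is a preorder.

Yes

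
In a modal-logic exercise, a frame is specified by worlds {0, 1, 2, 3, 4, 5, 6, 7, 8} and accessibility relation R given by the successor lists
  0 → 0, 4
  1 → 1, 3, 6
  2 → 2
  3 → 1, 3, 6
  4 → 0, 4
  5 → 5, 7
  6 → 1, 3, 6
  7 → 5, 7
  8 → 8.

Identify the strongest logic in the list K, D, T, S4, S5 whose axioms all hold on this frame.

Serial (axiom D): yes — every world has a successor (e.g. 0 R 0).
Reflexive (axiom T): yes — every world is R-related to itself.
Transitive (axiom 4): yes — every two-step R-path is closed by a direct edge.
Euclidean (axiom 5): yes — any two successors of a common world are R-related.
So F validates K, D, T, S4, S5. The strongest is S5.

S5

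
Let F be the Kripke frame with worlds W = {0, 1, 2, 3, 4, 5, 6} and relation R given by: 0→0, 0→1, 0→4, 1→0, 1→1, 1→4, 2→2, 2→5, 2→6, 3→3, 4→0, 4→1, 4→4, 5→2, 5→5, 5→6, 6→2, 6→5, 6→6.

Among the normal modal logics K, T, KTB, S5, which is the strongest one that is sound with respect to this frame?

S5

Reflexive (axiom T): yes — every world is R-related to itself.
Symmetric (axiom B): yes — every pair in R has its reverse in R.
Euclidean (axiom 5): yes — any two successors of a common world are R-related.
So F validates K, T, KTB, S5. The strongest is S5.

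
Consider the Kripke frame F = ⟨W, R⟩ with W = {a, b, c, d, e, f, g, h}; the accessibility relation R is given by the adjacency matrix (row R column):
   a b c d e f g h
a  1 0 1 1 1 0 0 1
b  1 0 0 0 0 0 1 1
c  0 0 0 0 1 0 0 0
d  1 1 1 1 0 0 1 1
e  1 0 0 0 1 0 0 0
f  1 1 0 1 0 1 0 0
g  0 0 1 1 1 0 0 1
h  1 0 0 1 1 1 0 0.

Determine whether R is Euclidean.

No

Euclidean: no — a R c and a R d, but not c R d.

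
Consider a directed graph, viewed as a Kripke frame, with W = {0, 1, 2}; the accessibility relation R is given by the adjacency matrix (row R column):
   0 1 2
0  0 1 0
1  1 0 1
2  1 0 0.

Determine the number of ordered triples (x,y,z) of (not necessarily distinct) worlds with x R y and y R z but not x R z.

4

Enumerating: (0,1,0), (0,1,2), (1,0,1), (2,0,1).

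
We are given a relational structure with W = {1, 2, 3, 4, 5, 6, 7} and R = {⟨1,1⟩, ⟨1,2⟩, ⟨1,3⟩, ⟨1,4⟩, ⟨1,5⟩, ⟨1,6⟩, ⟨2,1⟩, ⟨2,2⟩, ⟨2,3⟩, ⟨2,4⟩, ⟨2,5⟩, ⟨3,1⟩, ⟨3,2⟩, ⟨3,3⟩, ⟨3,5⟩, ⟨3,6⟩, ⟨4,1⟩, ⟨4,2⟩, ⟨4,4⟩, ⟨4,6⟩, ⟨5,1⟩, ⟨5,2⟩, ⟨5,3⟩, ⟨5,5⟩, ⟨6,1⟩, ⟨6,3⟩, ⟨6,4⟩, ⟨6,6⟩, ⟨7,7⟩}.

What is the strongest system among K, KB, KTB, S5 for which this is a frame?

KTB

Symmetric (axiom B): yes — every pair in R has its reverse in R.
Reflexive (axiom T): yes — every world is R-related to itself.
Euclidean (axiom 5): no — 1 R 2 and 1 R 6, but not 2 R 6.
So F validates K, KB, KTB; S5 would additionally require R to be Euclidean. The strongest is KTB.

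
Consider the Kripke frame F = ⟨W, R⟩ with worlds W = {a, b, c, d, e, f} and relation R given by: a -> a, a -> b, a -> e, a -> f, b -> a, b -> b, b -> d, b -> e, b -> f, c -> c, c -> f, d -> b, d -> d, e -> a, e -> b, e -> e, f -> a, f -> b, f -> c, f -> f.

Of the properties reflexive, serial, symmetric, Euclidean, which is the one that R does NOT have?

Reflexive: yes — every world is R-related to itself.
Serial: yes — every world has a successor (e.g. a R a).
Symmetric: yes — every pair in R has its reverse in R.
Euclidean: no — a R e and a R f, but not e R f.
Only Euclidean fails.

Euclidean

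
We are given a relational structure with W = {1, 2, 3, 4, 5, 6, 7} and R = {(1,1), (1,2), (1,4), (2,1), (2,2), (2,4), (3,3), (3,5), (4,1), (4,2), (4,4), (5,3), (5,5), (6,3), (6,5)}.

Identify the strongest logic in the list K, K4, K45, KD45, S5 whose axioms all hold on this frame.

K45

Transitive (axiom 4): yes — every two-step R-path is closed by a direct edge.
Euclidean (axiom 5): yes — any two successors of a common world are R-related.
Serial (axiom D): no — 7 has no R-successor.
Reflexive (axiom T): no — 6 is not related to itself.
So F validates K, K4, K45; KD45 would additionally require R to be serial. The strongest is K45.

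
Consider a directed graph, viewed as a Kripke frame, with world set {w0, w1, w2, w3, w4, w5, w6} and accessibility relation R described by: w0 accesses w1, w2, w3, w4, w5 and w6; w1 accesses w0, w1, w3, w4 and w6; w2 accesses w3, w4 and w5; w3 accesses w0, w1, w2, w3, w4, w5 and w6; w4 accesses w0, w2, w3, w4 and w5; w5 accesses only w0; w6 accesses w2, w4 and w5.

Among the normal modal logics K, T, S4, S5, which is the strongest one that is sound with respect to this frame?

K

Reflexive (axiom T): no — w0 is not related to itself.
Transitive (axiom 4): no — w1 R w0 and w0 R w2, but not w1 R w2.
Euclidean (axiom 5): no — w0 R w1 and w0 R w2, but not w1 R w2.
So F validates K; T would additionally require R to be reflexive. The strongest is K.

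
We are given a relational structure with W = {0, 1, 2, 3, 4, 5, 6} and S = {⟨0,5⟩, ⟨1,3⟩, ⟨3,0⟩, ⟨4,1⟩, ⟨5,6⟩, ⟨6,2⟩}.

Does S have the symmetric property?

Symmetric: no — 0 S 5 but not 5 S 0.

No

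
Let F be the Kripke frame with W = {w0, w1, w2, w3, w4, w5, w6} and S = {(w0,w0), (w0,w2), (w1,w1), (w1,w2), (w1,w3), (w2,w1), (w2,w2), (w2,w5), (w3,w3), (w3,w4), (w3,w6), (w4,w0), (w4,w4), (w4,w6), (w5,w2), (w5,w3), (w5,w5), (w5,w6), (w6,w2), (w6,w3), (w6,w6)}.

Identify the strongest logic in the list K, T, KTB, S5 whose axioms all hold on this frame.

Reflexive (axiom T): yes — every world is S-related to itself.
Symmetric (axiom B): no — w0 S w2 but not w2 S w0.
Euclidean (axiom 5): no — w1 S w2 and w1 S w3, but not w2 S w3.
So F validates K, T; KTB would additionally require S to be symmetric. The strongest is T.

T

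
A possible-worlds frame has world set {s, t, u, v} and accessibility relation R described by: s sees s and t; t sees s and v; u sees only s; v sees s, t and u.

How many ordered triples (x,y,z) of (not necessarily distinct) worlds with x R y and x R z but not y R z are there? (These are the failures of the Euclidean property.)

8

Enumerating: (s,t,t), (t,s,v), (t,v,v), (v,s,u), (v,t,t), (v,t,u), (v,u,t), (v,u,u).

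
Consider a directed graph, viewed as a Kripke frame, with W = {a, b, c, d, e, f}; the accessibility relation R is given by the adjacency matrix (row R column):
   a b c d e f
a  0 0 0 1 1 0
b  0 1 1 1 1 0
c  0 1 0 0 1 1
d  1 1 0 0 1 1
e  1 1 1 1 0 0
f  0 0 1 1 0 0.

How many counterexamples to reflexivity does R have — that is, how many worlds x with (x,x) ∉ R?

5

Enumerating: a, c, d, e, f.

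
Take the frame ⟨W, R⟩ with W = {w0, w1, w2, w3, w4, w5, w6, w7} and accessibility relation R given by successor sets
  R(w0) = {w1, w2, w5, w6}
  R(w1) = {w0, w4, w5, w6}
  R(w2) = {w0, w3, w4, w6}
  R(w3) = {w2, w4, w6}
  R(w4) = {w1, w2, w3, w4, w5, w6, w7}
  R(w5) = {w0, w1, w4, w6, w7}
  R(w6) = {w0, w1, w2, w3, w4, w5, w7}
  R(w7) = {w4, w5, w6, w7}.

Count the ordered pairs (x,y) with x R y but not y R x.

0

R is symmetric; there are no such tuples.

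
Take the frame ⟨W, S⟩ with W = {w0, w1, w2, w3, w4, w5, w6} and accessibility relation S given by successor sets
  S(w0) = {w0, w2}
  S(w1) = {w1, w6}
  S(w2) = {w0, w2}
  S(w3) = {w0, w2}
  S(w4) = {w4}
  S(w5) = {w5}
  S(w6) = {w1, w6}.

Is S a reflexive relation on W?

Reflexive: no — w3 is not related to itself.

No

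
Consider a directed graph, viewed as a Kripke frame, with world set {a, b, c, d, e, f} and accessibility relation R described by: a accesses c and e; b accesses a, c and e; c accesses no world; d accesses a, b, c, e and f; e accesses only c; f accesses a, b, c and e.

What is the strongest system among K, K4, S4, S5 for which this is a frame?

K4

Transitive (axiom 4): yes — every two-step R-path is closed by a direct edge.
Reflexive (axiom T): no — a is not related to itself.
Euclidean (axiom 5): no — a R c and a R e, but not c R e.
So F validates K, K4; S4 would additionally require R to be reflexive. The strongest is K4.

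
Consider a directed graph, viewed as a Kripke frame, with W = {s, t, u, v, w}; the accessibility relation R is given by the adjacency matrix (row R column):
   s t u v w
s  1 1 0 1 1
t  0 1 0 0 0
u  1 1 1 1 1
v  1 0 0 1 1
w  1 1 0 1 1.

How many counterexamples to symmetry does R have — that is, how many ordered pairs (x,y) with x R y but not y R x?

Enumerating: (s,t), (u,s), (u,t), (u,v), (u,w), (w,t).

6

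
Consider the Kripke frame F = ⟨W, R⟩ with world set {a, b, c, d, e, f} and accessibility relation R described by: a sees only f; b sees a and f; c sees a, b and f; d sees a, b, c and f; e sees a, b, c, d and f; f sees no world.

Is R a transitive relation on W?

Transitive: yes — every two-step R-path is closed by a direct edge.

Yes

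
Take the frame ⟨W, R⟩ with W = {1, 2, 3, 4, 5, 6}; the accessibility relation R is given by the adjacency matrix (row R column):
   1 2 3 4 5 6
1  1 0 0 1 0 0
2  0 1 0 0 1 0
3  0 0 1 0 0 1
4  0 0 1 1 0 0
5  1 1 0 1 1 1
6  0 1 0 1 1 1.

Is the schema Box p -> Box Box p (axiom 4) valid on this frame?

Axiom 4 corresponds to the accessibility relation being transitive.
Transitive: no — 1 R 4 and 4 R 3, but not 1 R 3.

No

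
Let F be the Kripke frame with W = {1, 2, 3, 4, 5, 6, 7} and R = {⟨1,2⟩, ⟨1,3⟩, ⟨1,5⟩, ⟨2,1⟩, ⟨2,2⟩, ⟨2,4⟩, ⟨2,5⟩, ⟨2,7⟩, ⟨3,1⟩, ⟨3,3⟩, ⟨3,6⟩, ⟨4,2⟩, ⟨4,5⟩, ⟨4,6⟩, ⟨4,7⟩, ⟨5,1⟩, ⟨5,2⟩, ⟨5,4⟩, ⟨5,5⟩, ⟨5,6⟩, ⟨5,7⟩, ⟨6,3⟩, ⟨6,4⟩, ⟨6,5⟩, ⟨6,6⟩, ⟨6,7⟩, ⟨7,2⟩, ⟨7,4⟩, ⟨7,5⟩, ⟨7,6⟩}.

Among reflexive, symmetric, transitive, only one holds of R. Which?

symmetric

Reflexive: no — 1 is not related to itself.
Symmetric: yes — every pair in R has its reverse in R.
Transitive: no — 1 R 2 and 2 R 4, but not 1 R 4.
Only symmetric holds.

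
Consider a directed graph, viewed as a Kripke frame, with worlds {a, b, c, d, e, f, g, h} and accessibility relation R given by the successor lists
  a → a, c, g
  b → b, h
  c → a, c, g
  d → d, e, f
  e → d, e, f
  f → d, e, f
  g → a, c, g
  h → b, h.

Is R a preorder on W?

Yes

Reflexive: yes — every world is R-related to itself.
Transitive: yes — every two-step R-path is closed by a direct edge.
So R is a preorder.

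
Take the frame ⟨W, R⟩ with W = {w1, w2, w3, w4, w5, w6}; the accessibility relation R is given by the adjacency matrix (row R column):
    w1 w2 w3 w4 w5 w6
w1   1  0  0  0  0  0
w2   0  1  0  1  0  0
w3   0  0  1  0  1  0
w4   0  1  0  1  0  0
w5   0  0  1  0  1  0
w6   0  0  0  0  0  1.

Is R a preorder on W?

Reflexive: yes — every world is R-related to itself.
Transitive: yes — every two-step R-path is closed by a direct edge.
So R is a preorder.

Yes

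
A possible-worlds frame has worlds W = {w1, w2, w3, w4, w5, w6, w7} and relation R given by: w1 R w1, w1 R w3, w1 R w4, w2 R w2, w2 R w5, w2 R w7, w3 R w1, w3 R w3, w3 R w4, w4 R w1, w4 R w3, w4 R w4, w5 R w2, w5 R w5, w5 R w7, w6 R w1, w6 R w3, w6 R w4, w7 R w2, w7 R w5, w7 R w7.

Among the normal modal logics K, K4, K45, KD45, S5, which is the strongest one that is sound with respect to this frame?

KD45

Transitive (axiom 4): yes — every two-step R-path is closed by a direct edge.
Euclidean (axiom 5): yes — any two successors of a common world are R-related.
Serial (axiom D): yes — every world has a successor (e.g. w1 R w1).
Reflexive (axiom T): no — w6 is not related to itself.
So F validates K, K4, K45, KD45; S5 would additionally require R to be reflexive. The strongest is KD45.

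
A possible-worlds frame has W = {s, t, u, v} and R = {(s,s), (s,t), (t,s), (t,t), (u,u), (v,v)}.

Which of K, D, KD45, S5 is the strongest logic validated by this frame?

Serial (axiom D): yes — every world has a successor (e.g. s R s).
Euclidean (axiom 5): yes — any two successors of a common world are R-related.
Transitive (axiom 4): yes — every two-step R-path is closed by a direct edge.
Reflexive (axiom T): yes — every world is R-related to itself.
So F validates K, D, KD45, S5. The strongest is S5.

S5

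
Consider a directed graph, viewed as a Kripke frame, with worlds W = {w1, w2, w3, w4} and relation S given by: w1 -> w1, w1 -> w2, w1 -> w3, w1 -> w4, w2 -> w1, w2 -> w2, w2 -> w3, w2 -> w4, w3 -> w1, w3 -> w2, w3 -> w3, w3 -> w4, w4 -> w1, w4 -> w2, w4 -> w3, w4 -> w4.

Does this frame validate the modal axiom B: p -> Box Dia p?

Yes

Axiom B corresponds to the accessibility relation being symmetric.
Symmetric: yes — every pair in S has its reverse in S.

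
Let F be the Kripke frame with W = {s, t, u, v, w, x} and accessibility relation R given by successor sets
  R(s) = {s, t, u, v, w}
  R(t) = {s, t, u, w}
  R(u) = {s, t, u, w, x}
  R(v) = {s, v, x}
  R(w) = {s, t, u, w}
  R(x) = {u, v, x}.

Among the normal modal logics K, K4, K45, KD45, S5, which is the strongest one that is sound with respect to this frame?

K

Transitive (axiom 4): no — s R u and u R x, but not s R x.
Euclidean (axiom 5): no — s R t and s R v, but not t R v.
Serial (axiom D): yes — every world has a successor (e.g. s R s).
Reflexive (axiom T): yes — every world is R-related to itself.
So F validates K; K4 would additionally require R to be transitive. The strongest is K.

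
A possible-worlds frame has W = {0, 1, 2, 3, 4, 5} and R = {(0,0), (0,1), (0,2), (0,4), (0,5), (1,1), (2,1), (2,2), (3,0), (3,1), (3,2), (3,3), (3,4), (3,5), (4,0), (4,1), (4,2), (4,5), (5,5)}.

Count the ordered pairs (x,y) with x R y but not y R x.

Enumerating: (0,1), (0,2), (0,5), (2,1), (3,0), (3,1), (3,2), (3,4), (3,5), (4,1), (4,2), (4,5).

12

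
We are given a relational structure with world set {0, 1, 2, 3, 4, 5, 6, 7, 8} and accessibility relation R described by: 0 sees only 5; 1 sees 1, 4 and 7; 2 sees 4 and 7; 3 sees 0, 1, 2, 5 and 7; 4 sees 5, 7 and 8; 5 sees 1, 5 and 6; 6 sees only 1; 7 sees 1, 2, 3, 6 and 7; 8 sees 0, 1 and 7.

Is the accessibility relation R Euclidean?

No

Euclidean: no — 1 R 7 and 1 R 4, but not 7 R 4.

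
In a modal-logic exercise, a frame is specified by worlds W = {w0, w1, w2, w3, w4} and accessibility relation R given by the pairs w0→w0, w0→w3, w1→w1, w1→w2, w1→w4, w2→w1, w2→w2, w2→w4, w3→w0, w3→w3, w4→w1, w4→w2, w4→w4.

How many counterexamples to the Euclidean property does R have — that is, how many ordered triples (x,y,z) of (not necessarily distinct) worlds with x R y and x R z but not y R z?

R is Euclidean; there are no such tuples.

0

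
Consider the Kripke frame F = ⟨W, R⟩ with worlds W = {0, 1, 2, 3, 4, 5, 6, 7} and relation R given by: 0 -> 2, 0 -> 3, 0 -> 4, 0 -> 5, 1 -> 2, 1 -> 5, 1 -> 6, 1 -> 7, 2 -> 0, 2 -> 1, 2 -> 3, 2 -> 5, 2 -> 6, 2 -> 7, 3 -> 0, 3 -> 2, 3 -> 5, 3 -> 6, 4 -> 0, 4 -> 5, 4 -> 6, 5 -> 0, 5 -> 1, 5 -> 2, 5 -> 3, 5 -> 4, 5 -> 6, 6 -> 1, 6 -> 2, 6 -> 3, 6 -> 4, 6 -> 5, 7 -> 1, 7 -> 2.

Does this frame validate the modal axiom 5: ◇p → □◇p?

Axiom 5 corresponds to the accessibility relation being Euclidean.
Euclidean: no — 0 R 2 and 0 R 4, but not 2 R 4.

No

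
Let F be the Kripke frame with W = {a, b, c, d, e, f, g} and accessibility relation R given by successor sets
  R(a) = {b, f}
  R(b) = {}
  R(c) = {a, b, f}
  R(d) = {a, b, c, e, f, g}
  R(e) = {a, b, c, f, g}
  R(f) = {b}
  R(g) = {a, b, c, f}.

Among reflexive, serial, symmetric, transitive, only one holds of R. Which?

Reflexive: no — a is not related to itself.
Serial: no — b has no R-successor.
Symmetric: no — a R b but not b R a.
Transitive: yes — every two-step R-path is closed by a direct edge.
Only transitive holds.

transitive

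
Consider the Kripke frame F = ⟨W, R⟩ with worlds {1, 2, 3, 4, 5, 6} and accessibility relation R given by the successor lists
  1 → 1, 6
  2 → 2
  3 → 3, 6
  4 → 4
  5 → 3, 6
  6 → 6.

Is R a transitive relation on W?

Yes

Transitive: yes — every two-step R-path is closed by a direct edge.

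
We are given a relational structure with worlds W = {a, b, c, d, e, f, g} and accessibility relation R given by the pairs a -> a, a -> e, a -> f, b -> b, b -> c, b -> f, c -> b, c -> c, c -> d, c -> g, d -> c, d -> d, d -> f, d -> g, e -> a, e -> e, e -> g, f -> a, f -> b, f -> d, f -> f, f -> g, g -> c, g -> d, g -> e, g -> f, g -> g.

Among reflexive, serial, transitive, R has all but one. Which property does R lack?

transitive

Reflexive: yes — every world is R-related to itself.
Serial: yes — every world has a successor (e.g. a R a).
Transitive: no — a R e and e R g, but not a R g.
Only transitive fails.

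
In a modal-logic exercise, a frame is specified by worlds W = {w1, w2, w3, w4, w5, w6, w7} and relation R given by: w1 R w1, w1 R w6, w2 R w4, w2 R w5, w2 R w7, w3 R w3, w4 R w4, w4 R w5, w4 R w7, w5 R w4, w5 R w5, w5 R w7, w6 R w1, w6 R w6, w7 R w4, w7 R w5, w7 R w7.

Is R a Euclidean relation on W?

Euclidean: yes — any two successors of a common world are R-related.

Yes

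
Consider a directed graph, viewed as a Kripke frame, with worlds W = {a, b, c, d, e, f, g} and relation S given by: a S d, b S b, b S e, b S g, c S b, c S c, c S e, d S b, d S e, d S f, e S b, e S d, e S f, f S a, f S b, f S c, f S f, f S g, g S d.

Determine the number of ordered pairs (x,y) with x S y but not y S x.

Enumerating: (a,d), (b,g), (c,b), (c,e), (d,b), (d,f), (e,f), (f,a), (f,b), (f,c), (f,g), (g,d).

12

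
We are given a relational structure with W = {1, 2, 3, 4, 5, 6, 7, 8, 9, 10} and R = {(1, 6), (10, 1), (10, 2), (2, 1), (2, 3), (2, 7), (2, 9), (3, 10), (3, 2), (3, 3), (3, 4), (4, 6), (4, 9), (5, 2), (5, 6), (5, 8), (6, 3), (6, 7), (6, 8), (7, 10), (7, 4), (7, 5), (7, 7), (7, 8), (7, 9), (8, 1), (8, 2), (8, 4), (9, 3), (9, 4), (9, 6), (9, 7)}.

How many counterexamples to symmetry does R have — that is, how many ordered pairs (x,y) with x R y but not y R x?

24

Enumerating: (1,6), (10,1), (10,2), (2,1), (2,7), (2,9), (3,10), (3,4), (4,6), (5,2), (5,6), (5,8), … and 12 more.
Total: 24.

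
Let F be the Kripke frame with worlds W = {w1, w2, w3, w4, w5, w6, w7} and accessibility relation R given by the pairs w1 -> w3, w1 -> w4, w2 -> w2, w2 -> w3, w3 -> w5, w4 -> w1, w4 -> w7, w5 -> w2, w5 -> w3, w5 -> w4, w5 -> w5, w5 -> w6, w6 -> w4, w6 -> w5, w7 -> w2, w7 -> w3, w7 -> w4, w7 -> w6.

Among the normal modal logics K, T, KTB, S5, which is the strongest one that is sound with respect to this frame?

K

Reflexive (axiom T): no — w1 is not related to itself.
Symmetric (axiom B): no — w1 R w3 but not w3 R w1.
Euclidean (axiom 5): no — w1 R w3 and w1 R w4, but not w3 R w4.
So F validates K; T would additionally require R to be reflexive. The strongest is K.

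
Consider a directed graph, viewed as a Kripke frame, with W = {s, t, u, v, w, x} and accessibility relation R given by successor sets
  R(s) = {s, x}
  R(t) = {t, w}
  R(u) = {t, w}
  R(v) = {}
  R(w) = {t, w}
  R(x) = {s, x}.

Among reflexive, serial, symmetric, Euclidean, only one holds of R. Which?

Euclidean

Reflexive: no — u is not related to itself.
Serial: no — v has no R-successor.
Symmetric: no — u R t but not t R u.
Euclidean: yes — any two successors of a common world are R-related.
Only Euclidean holds.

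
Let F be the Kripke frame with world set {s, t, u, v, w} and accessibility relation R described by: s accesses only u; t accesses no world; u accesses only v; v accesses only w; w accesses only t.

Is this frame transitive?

No

Transitive: no — s R u and u R v, but not s R v.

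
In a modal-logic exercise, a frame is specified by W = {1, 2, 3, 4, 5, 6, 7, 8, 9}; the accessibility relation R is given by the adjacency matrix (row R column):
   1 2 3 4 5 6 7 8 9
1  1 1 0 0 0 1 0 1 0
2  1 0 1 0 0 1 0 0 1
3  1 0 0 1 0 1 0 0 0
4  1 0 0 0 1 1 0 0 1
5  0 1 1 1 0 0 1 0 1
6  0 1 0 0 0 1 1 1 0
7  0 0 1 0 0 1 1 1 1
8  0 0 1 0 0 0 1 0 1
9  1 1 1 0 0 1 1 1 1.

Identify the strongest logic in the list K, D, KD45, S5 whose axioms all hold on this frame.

D

Serial (axiom D): yes — every world has a successor (e.g. 1 R 1).
Euclidean (axiom 5): no — 1 R 2 and 1 R 8, but not 2 R 8.
Transitive (axiom 4): no — 1 R 2 and 2 R 3, but not 1 R 3.
Reflexive (axiom T): no — 2 is not related to itself.
So F validates K, D; KD45 would additionally require R to be Euclidean and transitive. The strongest is D.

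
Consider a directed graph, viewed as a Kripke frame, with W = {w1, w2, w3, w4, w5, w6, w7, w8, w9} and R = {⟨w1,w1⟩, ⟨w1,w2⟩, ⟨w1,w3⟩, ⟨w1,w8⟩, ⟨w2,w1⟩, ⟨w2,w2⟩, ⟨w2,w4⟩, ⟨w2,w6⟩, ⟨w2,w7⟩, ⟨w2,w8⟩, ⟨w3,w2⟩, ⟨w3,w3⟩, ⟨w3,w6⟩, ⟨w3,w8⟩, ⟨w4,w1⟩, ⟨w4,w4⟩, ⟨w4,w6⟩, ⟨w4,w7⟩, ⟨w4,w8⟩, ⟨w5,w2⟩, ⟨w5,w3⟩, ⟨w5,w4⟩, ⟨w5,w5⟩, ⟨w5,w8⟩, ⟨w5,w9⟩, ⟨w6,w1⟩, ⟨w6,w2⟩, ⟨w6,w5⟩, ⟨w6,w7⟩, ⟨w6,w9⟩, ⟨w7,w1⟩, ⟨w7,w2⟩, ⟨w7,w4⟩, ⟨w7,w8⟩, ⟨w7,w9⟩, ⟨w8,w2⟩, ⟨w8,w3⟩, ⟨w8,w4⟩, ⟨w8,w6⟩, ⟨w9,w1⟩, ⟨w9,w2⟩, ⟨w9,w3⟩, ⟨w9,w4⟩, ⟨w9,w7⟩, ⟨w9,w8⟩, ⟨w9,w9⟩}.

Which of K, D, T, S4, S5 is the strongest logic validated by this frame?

Serial (axiom D): yes — every world has a successor (e.g. w1 R w1).
Reflexive (axiom T): no — w6 is not related to itself.
Transitive (axiom 4): no — w1 R w2 and w2 R w4, but not w1 R w4.
Euclidean (axiom 5): no — w1 R w2 and w1 R w3, but not w2 R w3.
So F validates K, D; T would additionally require R to be reflexive. The strongest is D.

D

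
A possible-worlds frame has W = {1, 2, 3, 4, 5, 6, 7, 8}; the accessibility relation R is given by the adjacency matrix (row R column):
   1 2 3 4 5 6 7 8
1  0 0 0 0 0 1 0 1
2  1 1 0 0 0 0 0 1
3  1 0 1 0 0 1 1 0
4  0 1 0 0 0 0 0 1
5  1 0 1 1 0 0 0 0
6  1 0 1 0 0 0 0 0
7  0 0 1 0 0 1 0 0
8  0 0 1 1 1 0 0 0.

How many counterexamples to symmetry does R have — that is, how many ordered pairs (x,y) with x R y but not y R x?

Enumerating: (1,8), (2,1), (2,8), (3,1), (4,2), (5,1), (5,3), (5,4), (7,6), (8,3), (8,5).

11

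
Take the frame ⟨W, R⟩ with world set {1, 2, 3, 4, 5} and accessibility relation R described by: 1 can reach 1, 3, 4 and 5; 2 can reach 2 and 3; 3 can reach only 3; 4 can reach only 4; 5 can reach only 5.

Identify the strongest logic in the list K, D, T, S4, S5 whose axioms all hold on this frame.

S4

Serial (axiom D): yes — every world has a successor (e.g. 1 R 1).
Reflexive (axiom T): yes — every world is R-related to itself.
Transitive (axiom 4): yes — every two-step R-path is closed by a direct edge.
Euclidean (axiom 5): no — 1 R 3 and 1 R 4, but not 3 R 4.
So F validates K, D, T, S4; S5 would additionally require R to be Euclidean. The strongest is S4.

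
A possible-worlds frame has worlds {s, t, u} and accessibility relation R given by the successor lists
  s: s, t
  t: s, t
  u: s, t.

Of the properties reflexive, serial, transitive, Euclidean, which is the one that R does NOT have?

reflexive

Reflexive: no — u is not related to itself.
Serial: yes — every world has a successor (e.g. s R s).
Transitive: yes — every two-step R-path is closed by a direct edge.
Euclidean: yes — any two successors of a common world are R-related.
Only reflexive fails.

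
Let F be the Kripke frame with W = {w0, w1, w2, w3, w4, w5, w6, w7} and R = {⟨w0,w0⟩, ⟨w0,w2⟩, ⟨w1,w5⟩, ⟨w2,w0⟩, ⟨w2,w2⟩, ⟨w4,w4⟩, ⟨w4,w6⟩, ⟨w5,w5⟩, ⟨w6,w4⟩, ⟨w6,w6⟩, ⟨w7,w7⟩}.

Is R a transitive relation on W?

Yes

Transitive: yes — every two-step R-path is closed by a direct edge.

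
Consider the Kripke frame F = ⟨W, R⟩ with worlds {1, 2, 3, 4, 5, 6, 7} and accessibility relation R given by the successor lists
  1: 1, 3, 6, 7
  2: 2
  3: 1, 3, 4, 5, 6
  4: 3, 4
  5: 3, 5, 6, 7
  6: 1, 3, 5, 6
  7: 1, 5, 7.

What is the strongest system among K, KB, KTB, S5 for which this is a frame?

Symmetric (axiom B): yes — every pair in R has its reverse in R.
Reflexive (axiom T): yes — every world is R-related to itself.
Euclidean (axiom 5): no — 1 R 3 and 1 R 7, but not 3 R 7.
So F validates K, KB, KTB; S5 would additionally require R to be Euclidean. The strongest is KTB.

KTB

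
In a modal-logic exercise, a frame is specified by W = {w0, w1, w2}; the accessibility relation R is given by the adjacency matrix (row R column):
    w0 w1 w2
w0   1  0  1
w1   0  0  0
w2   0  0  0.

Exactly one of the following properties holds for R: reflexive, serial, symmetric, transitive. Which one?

transitive

Reflexive: no — w1 is not related to itself.
Serial: no — w1 has no R-successor.
Symmetric: no — w0 R w2 but not w2 R w0.
Transitive: yes — every two-step R-path is closed by a direct edge.
Only transitive holds.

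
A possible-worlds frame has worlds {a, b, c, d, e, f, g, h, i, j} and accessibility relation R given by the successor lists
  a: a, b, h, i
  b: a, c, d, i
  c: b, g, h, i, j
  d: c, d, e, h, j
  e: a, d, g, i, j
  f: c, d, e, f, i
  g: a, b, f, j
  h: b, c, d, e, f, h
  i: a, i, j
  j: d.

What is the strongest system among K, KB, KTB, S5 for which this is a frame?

K

Symmetric (axiom B): no — a R h but not h R a.
Reflexive (axiom T): no — b is not related to itself.
Euclidean (axiom 5): no — a R b and a R h, but not b R h.
So F validates K; KB would additionally require R to be symmetric. The strongest is K.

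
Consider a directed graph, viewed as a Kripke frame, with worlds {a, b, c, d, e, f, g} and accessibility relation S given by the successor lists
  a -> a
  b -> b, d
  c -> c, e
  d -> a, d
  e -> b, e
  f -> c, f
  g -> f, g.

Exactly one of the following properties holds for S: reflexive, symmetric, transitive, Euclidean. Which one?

Reflexive: yes — every world is S-related to itself.
Symmetric: no — b S d but not d S b.
Transitive: no — b S d and d S a, but not b S a.
Euclidean: no — b S d and b S b, but not d S b.
Only reflexive holds.

reflexive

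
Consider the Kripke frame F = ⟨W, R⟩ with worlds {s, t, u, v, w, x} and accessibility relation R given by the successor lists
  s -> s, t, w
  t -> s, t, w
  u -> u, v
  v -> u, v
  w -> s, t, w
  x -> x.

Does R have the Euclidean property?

Yes

Euclidean: yes — any two successors of a common world are R-related.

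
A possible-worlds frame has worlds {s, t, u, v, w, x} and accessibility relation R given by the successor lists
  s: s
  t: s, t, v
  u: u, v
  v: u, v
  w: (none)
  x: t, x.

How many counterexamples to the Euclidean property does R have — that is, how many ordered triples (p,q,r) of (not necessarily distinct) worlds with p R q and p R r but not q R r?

5

Enumerating: (t,s,t), (t,s,v), (t,v,s), (t,v,t), (x,t,x).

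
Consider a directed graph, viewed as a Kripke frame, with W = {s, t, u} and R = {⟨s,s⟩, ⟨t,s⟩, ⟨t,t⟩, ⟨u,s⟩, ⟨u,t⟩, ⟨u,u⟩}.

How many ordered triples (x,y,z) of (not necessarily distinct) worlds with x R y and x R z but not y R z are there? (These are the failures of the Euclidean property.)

4

Enumerating: (t,s,t), (u,s,t), (u,s,u), (u,t,u).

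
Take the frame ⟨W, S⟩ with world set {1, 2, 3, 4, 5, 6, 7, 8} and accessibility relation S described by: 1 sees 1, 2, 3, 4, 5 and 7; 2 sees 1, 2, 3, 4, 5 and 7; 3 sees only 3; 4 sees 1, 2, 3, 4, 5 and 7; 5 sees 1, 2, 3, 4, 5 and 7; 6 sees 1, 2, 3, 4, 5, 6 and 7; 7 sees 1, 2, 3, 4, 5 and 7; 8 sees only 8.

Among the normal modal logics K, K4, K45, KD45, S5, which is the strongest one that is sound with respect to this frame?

Transitive (axiom 4): yes — every two-step S-path is closed by a direct edge.
Euclidean (axiom 5): no — 1 S 3 and 1 S 2, but not 3 S 2.
Serial (axiom D): yes — every world has a successor (e.g. 1 S 1).
Reflexive (axiom T): yes — every world is S-related to itself.
So F validates K, K4; K45 would additionally require S to be Euclidean. The strongest is K4.

K4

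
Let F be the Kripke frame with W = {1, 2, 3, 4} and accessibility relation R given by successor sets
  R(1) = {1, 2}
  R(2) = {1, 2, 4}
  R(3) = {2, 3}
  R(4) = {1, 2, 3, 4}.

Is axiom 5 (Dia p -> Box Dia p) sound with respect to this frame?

Axiom 5 corresponds to the accessibility relation being Euclidean.
Euclidean: no — 2 R 1 and 2 R 4, but not 1 R 4.

No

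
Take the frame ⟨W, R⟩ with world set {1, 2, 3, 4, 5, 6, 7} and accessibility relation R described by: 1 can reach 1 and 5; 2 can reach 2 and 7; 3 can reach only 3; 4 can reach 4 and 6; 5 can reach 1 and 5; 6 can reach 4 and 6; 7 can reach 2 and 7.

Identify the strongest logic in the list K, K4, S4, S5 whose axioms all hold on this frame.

Transitive (axiom 4): yes — every two-step R-path is closed by a direct edge.
Reflexive (axiom T): yes — every world is R-related to itself.
Euclidean (axiom 5): yes — any two successors of a common world are R-related.
So F validates K, K4, S4, S5. The strongest is S5.

S5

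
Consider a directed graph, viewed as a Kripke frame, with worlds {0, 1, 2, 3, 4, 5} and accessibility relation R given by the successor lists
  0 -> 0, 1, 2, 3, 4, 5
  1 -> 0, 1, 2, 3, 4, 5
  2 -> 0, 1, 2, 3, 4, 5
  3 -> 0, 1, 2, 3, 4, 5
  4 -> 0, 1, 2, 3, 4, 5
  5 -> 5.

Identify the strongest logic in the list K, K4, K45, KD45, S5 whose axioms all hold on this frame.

K4

Transitive (axiom 4): yes — every two-step R-path is closed by a direct edge.
Euclidean (axiom 5): no — 0 R 5 and 0 R 1, but not 5 R 1.
Serial (axiom D): yes — every world has a successor (e.g. 0 R 0).
Reflexive (axiom T): yes — every world is R-related to itself.
So F validates K, K4; K45 would additionally require R to be Euclidean. The strongest is K4.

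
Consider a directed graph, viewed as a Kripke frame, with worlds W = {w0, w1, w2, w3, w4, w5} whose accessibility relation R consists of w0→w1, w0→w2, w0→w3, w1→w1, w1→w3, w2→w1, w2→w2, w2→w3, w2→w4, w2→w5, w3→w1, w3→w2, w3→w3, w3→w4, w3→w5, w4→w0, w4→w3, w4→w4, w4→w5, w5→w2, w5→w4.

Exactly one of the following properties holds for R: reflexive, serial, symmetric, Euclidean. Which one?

Reflexive: no — w0 is not related to itself.
Serial: yes — every world has a successor (e.g. w0 R w1).
Symmetric: no — w0 R w1 but not w1 R w0.
Euclidean: no — w0 R w1 and w0 R w2, but not w1 R w2.
Only serial holds.

serial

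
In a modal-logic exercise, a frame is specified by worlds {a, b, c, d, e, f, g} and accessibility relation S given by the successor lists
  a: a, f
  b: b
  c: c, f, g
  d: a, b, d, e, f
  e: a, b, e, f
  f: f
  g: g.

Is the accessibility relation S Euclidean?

Euclidean: no — c S f and c S g, but not f S g.

No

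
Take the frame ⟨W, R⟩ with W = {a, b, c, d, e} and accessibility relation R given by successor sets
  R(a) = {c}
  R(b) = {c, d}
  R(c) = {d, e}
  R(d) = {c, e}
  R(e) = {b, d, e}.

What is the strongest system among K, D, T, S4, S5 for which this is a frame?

D

Serial (axiom D): yes — every world has a successor (e.g. a R c).
Reflexive (axiom T): no — a is not related to itself.
Transitive (axiom 4): no — a R c and c R d, but not a R d.
Euclidean (axiom 5): no — d R e and d R c, but not e R c.
So F validates K, D; T would additionally require R to be reflexive. The strongest is D.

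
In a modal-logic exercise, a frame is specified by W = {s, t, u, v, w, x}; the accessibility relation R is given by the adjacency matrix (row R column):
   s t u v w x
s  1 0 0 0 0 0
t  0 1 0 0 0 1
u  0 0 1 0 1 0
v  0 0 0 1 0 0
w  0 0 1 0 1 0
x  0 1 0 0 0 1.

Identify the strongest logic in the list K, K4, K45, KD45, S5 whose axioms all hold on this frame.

Transitive (axiom 4): yes — every two-step R-path is closed by a direct edge.
Euclidean (axiom 5): yes — any two successors of a common world are R-related.
Serial (axiom D): yes — every world has a successor (e.g. s R s).
Reflexive (axiom T): yes — every world is R-related to itself.
So F validates K, K4, K45, KD45, S5. The strongest is S5.

S5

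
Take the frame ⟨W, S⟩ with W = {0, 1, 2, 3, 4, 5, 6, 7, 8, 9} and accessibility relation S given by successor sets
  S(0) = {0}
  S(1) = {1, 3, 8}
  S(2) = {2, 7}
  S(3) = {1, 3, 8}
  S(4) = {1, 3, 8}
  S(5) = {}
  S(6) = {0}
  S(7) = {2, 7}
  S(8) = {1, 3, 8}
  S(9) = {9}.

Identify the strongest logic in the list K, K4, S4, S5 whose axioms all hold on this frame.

Transitive (axiom 4): yes — every two-step S-path is closed by a direct edge.
Reflexive (axiom T): no — 4 is not related to itself.
Euclidean (axiom 5): yes — any two successors of a common world are S-related.
So F validates K, K4; S4 would additionally require S to be reflexive. The strongest is K4.

K4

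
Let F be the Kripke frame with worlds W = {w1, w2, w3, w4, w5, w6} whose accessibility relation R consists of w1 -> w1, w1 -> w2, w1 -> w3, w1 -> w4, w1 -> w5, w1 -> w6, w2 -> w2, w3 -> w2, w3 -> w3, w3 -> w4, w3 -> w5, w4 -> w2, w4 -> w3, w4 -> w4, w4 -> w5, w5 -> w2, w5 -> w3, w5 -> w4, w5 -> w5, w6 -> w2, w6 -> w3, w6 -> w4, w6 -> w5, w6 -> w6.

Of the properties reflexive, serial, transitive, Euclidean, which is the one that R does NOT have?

Euclidean

Reflexive: yes — every world is R-related to itself.
Serial: yes — every world has a successor (e.g. w1 R w1).
Transitive: yes — every two-step R-path is closed by a direct edge.
Euclidean: no — w1 R w2 and w1 R w3, but not w2 R w3.
Only Euclidean fails.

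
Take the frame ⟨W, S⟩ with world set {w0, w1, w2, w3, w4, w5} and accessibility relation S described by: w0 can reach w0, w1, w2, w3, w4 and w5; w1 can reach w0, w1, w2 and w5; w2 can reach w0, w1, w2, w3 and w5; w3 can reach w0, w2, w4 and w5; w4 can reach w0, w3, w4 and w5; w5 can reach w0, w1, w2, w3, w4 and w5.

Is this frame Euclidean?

No

Euclidean: no — w0 S w1 and w0 S w3, but not w1 S w3.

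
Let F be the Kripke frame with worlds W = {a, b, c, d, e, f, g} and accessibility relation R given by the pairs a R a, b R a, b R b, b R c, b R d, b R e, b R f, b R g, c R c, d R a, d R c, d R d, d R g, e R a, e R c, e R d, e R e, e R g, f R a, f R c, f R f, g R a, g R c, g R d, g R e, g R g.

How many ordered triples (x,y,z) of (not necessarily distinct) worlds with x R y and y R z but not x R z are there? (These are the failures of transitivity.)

1

Enumerating: (d,g,e).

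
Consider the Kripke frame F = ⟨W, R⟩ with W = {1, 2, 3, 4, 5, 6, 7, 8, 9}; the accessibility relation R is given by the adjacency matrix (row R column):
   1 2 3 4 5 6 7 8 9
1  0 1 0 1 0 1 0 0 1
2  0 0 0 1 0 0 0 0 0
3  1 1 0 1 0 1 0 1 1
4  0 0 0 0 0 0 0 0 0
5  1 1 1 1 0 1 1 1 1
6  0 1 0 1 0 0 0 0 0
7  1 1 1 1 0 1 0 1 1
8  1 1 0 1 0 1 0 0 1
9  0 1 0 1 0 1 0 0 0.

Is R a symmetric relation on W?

No

Symmetric: no — 1 R 2 but not 2 R 1.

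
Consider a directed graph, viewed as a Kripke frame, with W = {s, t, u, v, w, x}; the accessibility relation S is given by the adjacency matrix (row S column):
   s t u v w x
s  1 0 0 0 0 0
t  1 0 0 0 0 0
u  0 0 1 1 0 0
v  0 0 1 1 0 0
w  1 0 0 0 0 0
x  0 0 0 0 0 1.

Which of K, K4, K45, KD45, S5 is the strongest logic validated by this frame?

Transitive (axiom 4): yes — every two-step S-path is closed by a direct edge.
Euclidean (axiom 5): yes — any two successors of a common world are S-related.
Serial (axiom D): yes — every world has a successor (e.g. s S s).
Reflexive (axiom T): no — t is not related to itself.
So F validates K, K4, K45, KD45; S5 would additionally require S to be reflexive. The strongest is KD45.

KD45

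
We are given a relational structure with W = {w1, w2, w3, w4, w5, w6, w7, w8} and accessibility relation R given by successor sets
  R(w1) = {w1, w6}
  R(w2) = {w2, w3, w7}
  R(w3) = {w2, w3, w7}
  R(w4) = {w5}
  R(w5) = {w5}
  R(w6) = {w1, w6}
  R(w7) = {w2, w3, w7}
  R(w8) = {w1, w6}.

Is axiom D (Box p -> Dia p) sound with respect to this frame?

Yes

The schema D characterises exactly the serial frames.
Serial: yes — every world has a successor (e.g. w1 R w1).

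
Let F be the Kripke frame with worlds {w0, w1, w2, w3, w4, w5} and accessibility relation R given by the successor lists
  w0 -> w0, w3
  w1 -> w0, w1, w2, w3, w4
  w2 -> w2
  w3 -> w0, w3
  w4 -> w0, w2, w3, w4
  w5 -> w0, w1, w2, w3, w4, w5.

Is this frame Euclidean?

No

Euclidean: no — w1 R w0 and w1 R w2, but not w0 R w2.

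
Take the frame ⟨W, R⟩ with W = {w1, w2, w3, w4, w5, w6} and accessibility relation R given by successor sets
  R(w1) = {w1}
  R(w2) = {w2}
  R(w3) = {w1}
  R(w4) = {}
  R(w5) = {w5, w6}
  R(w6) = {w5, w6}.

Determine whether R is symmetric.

Symmetric: no — w3 R w1 but not w1 R w3.

No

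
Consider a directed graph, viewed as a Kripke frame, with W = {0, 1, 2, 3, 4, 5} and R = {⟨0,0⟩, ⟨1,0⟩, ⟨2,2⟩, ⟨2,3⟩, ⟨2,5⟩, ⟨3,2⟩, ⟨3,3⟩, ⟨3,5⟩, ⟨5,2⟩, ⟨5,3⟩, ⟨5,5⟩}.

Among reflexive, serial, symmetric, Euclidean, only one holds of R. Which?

Reflexive: no — 1 is not related to itself.
Serial: no — 4 has no R-successor.
Symmetric: no — 1 R 0 but not 0 R 1.
Euclidean: yes — any two successors of a common world are R-related.
Only Euclidean holds.

Euclidean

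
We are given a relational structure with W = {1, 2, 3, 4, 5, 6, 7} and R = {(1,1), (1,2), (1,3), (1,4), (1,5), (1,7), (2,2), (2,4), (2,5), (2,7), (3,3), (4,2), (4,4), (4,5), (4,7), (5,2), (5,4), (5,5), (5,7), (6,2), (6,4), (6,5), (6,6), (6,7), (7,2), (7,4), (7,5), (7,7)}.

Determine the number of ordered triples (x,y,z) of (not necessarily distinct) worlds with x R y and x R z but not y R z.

17

Enumerating: (1,2,1), (1,2,3), (1,3,1), (1,3,2), (1,3,4), (1,3,5), (1,3,7), (1,4,1), (1,4,3), (1,5,1), (1,5,3), (1,7,1), (1,7,3), (6,2,6), (6,4,6), (6,5,6), (6,7,6).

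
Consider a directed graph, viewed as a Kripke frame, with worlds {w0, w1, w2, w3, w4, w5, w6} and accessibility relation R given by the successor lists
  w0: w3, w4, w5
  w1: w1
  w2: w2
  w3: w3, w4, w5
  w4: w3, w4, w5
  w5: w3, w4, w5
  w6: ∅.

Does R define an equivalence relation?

No

Reflexive: no — w0 is not related to itself.
Symmetric: no — w0 R w3 but not w3 R w0.
Transitive: yes — every two-step R-path is closed by a direct edge.
So R is not an equivalence relation.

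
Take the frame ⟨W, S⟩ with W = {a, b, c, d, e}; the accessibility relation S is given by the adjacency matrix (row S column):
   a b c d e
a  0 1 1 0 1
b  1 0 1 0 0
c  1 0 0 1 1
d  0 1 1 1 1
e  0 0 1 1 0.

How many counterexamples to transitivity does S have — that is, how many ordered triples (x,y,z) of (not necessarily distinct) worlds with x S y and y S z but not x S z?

Enumerating: (a,b,a), (a,c,a), (a,c,d), (a,e,d), (b,a,b), (b,a,e), (b,c,d), (b,c,e), (c,a,b), (c,a,c), (c,d,b), (c,d,c), … and 7 more.
Total: 19.

19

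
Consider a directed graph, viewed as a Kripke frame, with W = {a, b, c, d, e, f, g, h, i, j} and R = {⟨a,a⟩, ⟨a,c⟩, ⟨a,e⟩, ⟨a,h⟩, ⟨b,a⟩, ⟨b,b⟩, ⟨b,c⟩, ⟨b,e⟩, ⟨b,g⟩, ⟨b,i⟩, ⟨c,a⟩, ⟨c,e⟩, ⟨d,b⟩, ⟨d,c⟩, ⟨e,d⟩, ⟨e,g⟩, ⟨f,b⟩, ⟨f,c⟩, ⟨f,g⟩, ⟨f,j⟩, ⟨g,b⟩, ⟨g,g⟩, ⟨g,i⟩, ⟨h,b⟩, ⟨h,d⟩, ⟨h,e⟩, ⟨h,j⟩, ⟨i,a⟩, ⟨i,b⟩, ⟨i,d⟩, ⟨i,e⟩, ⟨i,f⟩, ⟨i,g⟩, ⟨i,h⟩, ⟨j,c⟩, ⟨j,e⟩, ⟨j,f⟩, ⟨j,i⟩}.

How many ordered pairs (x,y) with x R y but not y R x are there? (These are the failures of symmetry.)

Enumerating: (a,e), (a,h), (b,a), (b,c), (b,e), (c,e), (d,b), (d,c), (e,d), (e,g), (f,b), (f,c), … and 13 more.
Total: 25.

25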